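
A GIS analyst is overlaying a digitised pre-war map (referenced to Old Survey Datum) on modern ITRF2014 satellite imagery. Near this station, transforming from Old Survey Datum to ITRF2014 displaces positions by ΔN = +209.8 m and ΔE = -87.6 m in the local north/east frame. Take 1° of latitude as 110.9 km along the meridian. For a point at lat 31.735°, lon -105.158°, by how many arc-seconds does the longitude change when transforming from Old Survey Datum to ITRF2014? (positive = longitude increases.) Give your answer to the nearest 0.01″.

Δλ = -3.34″

At latitude 31.735°, cos φ = 0.850490.
1° of longitude at this latitude = 110.9 × cos φ = 94.32 km, so Δλ = -87.6 / 94319.3 = -0.0009288° = -3.344″.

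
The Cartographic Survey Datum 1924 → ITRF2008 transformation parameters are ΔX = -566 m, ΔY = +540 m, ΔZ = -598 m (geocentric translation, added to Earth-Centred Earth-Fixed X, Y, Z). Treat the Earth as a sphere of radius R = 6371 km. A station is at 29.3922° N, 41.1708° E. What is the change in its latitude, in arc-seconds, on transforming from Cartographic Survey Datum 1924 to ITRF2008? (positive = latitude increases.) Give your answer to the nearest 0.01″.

sin φ = 0.490785, cos φ = 0.871281, sin λ = 0.658306, cos λ = 0.752751.
North component: ΔN = −sin φ cos λ·ΔX − sin φ sin λ·ΔY + cos φ·ΔZ = −(0.490785)(0.752751)(-566) − (0.490785)(0.658306)(540) + (0.871281)(-598) = -486.39 m.
1° of latitude spans πR/180 = 111195 m, so Δφ = -486.39 / 111195 × 3600 = -15.747″.

Δφ = -15.75″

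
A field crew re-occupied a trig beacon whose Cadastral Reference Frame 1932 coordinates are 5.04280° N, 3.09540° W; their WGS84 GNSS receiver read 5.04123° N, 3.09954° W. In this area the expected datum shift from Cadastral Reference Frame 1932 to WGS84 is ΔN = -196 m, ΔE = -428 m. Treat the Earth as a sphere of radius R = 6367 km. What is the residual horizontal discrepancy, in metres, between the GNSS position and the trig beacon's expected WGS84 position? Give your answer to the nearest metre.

37 m

Observed coordinate differences: Δφ = -0.00157°, Δλ = -0.00414°.
Converting to metres (1° lat = 111125 m, cos φ = 0.996129): observed ΔN = -174.5 m, observed ΔE = -458.3 m.
Subtracting the expected shift leaves a residual of -174.5 − (-196) = 21.5 m north and -458.3 − (-428) = -30.3 m east.
Residual distance = √(21.5² + (-30.3)²) = 37.2 m.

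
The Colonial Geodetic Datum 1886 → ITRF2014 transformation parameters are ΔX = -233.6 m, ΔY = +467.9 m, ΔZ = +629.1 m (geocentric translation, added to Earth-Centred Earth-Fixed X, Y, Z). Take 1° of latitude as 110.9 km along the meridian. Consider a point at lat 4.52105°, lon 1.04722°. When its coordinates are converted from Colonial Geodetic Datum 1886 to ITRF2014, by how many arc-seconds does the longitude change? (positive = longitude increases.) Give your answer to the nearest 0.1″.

Δλ = 15.4″

sin φ = 0.078825, cos φ = 0.996888, sin λ = 0.018276, cos λ = 0.999833.
East component: ΔE = −sin λ·ΔX + cos λ·ΔY = −(0.018276)(-233.6) + (0.999833)(467.9) = 472.09 m.
1° of latitude spans 110900 m; at latitude φ, 1° of longitude spans that × cos φ = 110554.9 m, so Δλ = 472.09 / 110554.9 × 3600 = 15.373″.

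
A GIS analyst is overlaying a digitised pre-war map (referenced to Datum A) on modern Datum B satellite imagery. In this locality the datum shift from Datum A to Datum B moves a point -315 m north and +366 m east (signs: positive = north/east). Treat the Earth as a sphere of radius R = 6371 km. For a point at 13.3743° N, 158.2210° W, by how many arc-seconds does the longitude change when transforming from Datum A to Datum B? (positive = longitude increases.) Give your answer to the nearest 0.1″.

Δλ = 12.2″

At latitude 13.3743°, cos φ = 0.972880.
One radian of longitude at latitude φ spans R cos φ, so Δλ = ΔE / (R cos φ) = 366.0 / (6371000 × 0.972880) = 5.9049e-05 rad = 12.180″.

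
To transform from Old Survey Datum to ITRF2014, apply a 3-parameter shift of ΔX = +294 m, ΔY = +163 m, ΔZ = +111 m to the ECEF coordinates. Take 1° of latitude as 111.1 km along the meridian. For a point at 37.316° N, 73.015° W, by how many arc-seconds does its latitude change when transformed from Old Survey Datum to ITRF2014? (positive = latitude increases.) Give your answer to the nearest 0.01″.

Δφ = 4.24″

sin φ = 0.606211, cos φ = 0.795304, sin λ = -0.956381, cos λ = 0.292121.
North component: ΔN = −sin φ cos λ·ΔX − sin φ sin λ·ΔY + cos φ·ΔZ = −(0.606211)(0.292121)(294) − (0.606211)(-0.956381)(163) + (0.795304)(111) = 130.72 m.
1° of latitude spans 111100 m, so Δφ = 130.72 / 111100 × 3600 = 4.236″.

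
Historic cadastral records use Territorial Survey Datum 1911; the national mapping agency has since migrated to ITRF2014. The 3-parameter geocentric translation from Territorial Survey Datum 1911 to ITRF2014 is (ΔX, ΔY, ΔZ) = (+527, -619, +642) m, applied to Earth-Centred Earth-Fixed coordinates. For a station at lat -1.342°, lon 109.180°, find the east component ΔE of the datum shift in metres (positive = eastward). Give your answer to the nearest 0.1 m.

The local east axis at (φ, λ) is (−sin λ, cos λ, 0), so ΔE = −sin(109.180°)·527 + cos(109.180°)·(-619) = -294.38 m.

ΔE = -294.4 m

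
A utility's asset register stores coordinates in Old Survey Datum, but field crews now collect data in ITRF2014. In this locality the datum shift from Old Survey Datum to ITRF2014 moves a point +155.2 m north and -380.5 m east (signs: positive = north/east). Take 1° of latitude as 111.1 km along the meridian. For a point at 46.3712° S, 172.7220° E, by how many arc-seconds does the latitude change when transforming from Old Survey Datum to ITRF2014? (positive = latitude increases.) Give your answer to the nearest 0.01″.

1° of latitude = 111.1 km, so Δφ = 155.2 / 111100 = 0.0013969° = 5.029″.

Δφ = 5.03″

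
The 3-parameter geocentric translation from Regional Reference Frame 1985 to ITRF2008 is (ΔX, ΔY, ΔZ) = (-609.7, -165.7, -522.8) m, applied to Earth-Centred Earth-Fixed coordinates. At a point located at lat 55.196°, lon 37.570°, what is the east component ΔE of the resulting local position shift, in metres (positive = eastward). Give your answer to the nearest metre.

At φ = 55.196°, λ = 37.570°: sin φ = 0.821109, cos φ = 0.570771, sin λ = 0.609730, cos λ = 0.792609.
ΔE = −sin λ·ΔX + cos λ·ΔY = −(0.609730)·(-609.7) + (0.792609)·(-165.7) = 240.42 m.

ΔE = 240 m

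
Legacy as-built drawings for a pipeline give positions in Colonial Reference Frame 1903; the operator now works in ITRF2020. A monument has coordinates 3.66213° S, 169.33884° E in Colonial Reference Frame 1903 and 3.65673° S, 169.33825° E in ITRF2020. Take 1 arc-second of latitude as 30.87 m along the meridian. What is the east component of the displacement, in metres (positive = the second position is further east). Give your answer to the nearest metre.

ΔE = -65 m

Δφ = -3.65673° − -3.66213° = +0.00540°; Δλ = 169.33825° − 169.33884° = -0.00059°.
1° of latitude = 3600 × 30.87 = 111132 m.
ΔN = Δφ × 111132 = 600.1 m; ΔE = Δλ × 111132 × cos(-3.66213°) = -0.00059 × 111132 × 0.997958 = -65.4 m.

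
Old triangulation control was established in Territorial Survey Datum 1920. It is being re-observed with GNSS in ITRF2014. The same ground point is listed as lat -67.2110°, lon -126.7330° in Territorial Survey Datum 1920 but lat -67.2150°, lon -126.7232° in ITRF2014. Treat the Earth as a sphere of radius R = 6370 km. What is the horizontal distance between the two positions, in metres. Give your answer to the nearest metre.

613 m

Δφ = -67.2150° − -67.2110° = -0.0040°; Δλ = -126.7232° − -126.7330° = +0.0098°.
1° along a meridian = πR/180 = 111177 m.
ΔN = Δφ × 111177 = -444.7 m; ΔE = Δλ × 111177 × cos(-67.2110°) = +0.0098 × 111177 × 0.387339 = 422.0 m.
Distance = √(ΔE² + ΔN²) = √(422.0² + (-444.7)²) = 613.1 m.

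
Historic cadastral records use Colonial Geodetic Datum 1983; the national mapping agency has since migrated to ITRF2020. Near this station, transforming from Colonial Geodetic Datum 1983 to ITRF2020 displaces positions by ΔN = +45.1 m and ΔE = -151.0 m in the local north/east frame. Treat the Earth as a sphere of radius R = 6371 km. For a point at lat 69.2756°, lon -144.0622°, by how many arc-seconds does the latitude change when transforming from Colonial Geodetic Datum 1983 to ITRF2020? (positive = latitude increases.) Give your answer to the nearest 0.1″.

Δφ = 1.5″

On a sphere of radius R, 1 rad of latitude = R, so Δφ = ΔN / R = 45.1 / 6371000 = 7.0790e-06 rad = 1.460″.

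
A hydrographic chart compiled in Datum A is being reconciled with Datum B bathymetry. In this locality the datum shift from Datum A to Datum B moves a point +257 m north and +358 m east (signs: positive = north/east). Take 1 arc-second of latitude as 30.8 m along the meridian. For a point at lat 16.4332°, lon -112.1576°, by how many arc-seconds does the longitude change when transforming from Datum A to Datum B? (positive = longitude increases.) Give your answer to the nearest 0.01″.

Δλ = 12.12″

At latitude 16.4332°, cos φ = 0.959150.
1″ of longitude at this latitude = 30.80 × cos φ = 29.5418 m, so Δλ = 358.0 / 29.5418 = 12.118″.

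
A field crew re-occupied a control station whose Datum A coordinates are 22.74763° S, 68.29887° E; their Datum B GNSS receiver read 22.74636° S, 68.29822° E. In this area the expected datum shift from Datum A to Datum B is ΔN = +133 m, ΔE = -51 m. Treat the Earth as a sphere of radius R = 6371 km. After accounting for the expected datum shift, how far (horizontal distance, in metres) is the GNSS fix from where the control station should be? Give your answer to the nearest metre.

Observed coordinate differences: Δφ = +0.00127°, Δλ = -0.00065°.
Converting to metres (1° lat = 111195 m, cos φ = 0.922217): observed ΔN = 141.2 m, observed ΔE = -66.7 m.
Subtracting the expected shift leaves a residual of 141.2 − (133) = 8.2 m north and -66.7 − (-51) = -15.7 m east.
Residual distance = √(8.2² + (-15.7)²) = 17.7 m.

18 m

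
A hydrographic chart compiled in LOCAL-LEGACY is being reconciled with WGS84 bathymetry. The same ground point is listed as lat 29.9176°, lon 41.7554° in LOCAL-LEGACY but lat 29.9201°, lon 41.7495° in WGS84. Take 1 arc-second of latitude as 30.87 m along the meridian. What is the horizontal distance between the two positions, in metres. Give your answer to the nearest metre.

Δφ = 29.9201° − 29.9176° = +0.0025°; Δλ = 41.7495° − 41.7554° = -0.0059°.
1° of latitude = 3600 × 30.87 = 111132 m.
ΔN = Δφ × 111132 = 277.8 m; ΔE = Δλ × 111132 × cos(29.9176°) = -0.0059 × 111132 × 0.866744 = -568.3 m.
Distance = √(ΔE² + ΔN²) = √((-568.3)² + 277.8²) = 632.6 m.

633 m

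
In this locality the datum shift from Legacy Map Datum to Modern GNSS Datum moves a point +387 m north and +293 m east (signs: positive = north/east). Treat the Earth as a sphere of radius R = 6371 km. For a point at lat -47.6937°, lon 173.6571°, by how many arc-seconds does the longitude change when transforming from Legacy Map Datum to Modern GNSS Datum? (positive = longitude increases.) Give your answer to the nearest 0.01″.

At latitude -47.6937°, cos φ = 0.673094.
One radian of longitude at latitude φ spans R cos φ, so Δλ = ΔE / (R cos φ) = 293.0 / (6371000 × 0.673094) = 6.8326e-05 rad = 14.093″.

Δλ = 14.09″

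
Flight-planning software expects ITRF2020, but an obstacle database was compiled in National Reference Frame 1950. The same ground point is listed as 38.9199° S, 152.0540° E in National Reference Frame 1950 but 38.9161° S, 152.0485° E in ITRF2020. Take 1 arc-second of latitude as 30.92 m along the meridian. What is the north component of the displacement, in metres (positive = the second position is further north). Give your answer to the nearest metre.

ΔN = 423 m

Δφ = -38.9161° − -38.9199° = +0.0038°; Δλ = 152.0485° − 152.0540° = -0.0055°.
1° of latitude = 3600 × 30.92 = 111312 m.
ΔN = Δφ × 111312 = 423.0 m; ΔE = Δλ × 111312 × cos(-38.9199°) = -0.0055 × 111312 × 0.778025 = -476.3 m.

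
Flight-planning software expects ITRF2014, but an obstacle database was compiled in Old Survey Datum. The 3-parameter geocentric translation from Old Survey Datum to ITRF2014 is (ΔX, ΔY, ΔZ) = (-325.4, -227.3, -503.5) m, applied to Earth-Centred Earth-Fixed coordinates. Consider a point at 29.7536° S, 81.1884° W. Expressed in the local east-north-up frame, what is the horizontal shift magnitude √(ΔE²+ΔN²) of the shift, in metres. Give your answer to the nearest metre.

At φ = -29.7536°, λ = -81.1884°: sin φ = -0.496271, cos φ = 0.868168, sin λ = -0.988197, cos λ = 0.153186.
ΔE = −sin λ·ΔX + cos λ·ΔY = −(-0.988197)·(-325.4) + (0.153186)·(-227.3) = -356.38 m.
ΔN = −sin φ cos λ·ΔX − sin φ sin λ·ΔY + cos φ·ΔZ = −(-0.496271)(0.153186)(-325.4) − (-0.496271)(-0.988197)(-227.3) + (0.868168)(-503.5) = -350.39 m.
Horizontal magnitude = √(ΔE² + ΔN²) = √((-356.38)² + (-350.39)²) = 499.78 m.

500 m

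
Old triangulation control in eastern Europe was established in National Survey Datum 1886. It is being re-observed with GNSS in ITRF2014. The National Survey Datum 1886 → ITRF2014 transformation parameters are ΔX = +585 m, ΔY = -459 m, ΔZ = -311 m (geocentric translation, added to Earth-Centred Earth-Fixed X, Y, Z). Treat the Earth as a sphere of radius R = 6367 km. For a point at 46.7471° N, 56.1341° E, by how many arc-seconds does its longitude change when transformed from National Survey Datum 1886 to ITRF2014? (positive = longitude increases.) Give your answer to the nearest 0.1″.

sin φ = 0.728336, cos φ = 0.685220, sin λ = 0.830344, cos λ = 0.557251.
East component: ΔE = −sin λ·ΔX + cos λ·ΔY = −(0.830344)(585) + (0.557251)(-459) = -741.53 m.
1° of latitude spans πR/180 = 111125 m; at latitude φ, 1° of longitude spans that × cos φ = 76145.1 m, so Δλ = -741.53 / 76145.1 × 3600 = -35.058″.

Δλ = -35.1″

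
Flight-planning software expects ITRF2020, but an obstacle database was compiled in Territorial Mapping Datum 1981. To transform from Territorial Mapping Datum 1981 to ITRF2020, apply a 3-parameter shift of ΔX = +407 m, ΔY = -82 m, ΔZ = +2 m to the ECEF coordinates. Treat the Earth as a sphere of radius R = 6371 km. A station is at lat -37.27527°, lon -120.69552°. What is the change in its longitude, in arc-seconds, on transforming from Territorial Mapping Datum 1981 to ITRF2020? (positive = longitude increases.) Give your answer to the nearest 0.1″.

Δλ = 15.9″

sin φ = -0.605645, cos φ = 0.795735, sin λ = -0.859892, cos λ = -0.510476.
East component: ΔE = −sin λ·ΔX + cos λ·ΔY = −(-0.859892)(407) + (-0.510476)(-82) = 391.84 m.
1° of latitude spans πR/180 = 111195 m; at latitude φ, 1° of longitude spans that × cos φ = 88481.7 m, so Δλ = 391.84 / 88481.7 × 3600 = 15.942″.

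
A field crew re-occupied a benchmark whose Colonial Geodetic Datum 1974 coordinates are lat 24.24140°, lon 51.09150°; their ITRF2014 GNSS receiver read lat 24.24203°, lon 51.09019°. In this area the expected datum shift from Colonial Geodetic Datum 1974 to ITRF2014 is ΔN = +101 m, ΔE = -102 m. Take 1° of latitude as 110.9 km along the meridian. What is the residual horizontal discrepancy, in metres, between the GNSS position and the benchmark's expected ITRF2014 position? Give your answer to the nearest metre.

44 m

Observed coordinate differences: Δφ = +0.00063°, Δλ = -0.00131°.
Converting to metres (1° lat = 110900 m, cos φ = 0.911824): observed ΔN = 69.9 m, observed ΔE = -132.5 m.
Subtracting the expected shift leaves a residual of 69.9 − (101) = -31.1 m north and -132.5 − (-102) = -30.5 m east.
Residual distance = √((-31.1)² + (-30.5)²) = 43.6 m.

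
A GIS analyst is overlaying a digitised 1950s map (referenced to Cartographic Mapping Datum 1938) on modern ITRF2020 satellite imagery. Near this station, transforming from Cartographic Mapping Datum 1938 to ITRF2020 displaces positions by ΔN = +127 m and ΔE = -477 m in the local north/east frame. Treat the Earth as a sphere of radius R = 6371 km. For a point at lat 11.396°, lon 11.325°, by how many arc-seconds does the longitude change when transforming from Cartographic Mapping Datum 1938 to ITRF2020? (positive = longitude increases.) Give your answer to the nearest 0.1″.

At latitude 11.396°, cos φ = 0.980285.
One radian of longitude at latitude φ spans R cos φ, so Δλ = ΔE / (R cos φ) = -477.0 / (6371000 × 0.980285) = -7.6376e-05 rad = -15.754″.

Δλ = -15.8″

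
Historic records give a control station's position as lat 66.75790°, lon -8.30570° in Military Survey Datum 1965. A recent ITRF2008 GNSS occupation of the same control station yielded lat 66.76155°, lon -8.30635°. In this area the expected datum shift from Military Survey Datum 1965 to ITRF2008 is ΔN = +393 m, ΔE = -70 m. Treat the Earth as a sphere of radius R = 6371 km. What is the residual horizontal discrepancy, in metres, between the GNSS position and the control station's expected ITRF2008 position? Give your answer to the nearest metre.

Observed coordinate differences: Δφ = +0.00365°, Δλ = -0.00065°.
Converting to metres (1° lat = 111195 m, cos φ = 0.394617): observed ΔN = 405.9 m, observed ΔE = -28.5 m.
Subtracting the expected shift leaves a residual of 405.9 − (393) = 12.9 m north and -28.5 − (-70) = 41.5 m east.
Residual distance = √(12.9² + 41.5²) = 43.4 m.

43 m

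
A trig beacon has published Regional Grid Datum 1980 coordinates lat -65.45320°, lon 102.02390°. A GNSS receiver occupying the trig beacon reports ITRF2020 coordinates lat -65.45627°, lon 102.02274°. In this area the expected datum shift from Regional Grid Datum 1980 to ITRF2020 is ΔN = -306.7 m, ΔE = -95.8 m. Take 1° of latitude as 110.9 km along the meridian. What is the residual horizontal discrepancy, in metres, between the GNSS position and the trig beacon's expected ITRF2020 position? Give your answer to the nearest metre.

54 m

Observed coordinate differences: Δφ = -0.00307°, Δλ = -0.00116°.
Converting to metres (1° lat = 110900 m, cos φ = 0.415436): observed ΔN = -340.5 m, observed ΔE = -53.4 m.
Subtracting the expected shift leaves a residual of -340.5 − (-306.7) = -33.8 m north and -53.4 − (-95.8) = 42.4 m east.
Residual distance = √((-33.8)² + 42.4²) = 54.2 m.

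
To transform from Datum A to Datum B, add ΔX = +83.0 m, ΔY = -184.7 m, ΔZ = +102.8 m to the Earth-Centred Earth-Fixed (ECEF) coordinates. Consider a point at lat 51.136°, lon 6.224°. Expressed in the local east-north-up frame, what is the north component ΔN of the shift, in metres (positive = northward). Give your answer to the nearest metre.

The local north axis is (−sin φ cos λ, −sin φ sin λ, cos φ), giving ΔN = -64.246 + 15.592 + 64.504 = 15.85 m.

ΔN = 16 m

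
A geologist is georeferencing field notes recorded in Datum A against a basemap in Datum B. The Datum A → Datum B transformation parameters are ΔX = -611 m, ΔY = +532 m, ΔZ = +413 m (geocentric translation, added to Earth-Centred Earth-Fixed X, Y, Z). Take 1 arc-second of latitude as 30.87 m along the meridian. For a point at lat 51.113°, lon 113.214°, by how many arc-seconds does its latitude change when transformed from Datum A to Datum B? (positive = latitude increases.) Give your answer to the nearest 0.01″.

Δφ = -10.00″

sin φ = 0.778386, cos φ = 0.627786, sin λ = 0.919039, cos λ = -0.394166.
North component: ΔN = −sin φ cos λ·ΔX − sin φ sin λ·ΔY + cos φ·ΔZ = −(0.778386)(-0.394166)(-611) − (0.778386)(0.919039)(532) + (0.627786)(413) = -308.76 m.
1° of latitude spans 3600 × 30.87 = 111132 m, so Δφ = -308.76 / 111132 × 3600 = -10.002″.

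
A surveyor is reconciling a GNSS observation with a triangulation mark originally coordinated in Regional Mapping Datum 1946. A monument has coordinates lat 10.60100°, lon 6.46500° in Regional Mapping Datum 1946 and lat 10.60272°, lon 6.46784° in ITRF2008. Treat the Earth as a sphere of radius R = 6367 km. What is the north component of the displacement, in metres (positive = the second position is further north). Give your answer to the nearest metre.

Δφ = 10.60272° − 10.60100° = +0.00172°; Δλ = 6.46784° − 6.46500° = +0.00284°.
1° along a meridian = πR/180 = 111125 m.
ΔN = Δφ × 111125 = 191.1 m; ΔE = Δλ × 111125 × cos(10.60100°) = +0.00284 × 111125 × 0.982932 = 310.2 m.

ΔN = 191 m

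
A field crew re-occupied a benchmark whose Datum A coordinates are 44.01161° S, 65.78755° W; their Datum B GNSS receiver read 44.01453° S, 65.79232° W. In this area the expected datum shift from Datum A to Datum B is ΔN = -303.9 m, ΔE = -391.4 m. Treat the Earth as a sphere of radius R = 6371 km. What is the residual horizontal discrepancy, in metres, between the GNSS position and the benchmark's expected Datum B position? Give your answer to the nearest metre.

Observed coordinate differences: Δφ = -0.00292°, Δλ = -0.00477°.
Converting to metres (1° lat = 111195 m, cos φ = 0.719199): observed ΔN = -324.7 m, observed ΔE = -381.5 m.
Subtracting the expected shift leaves a residual of -324.7 − (-303.9) = -20.8 m north and -381.5 − (-391.4) = 9.9 m east.
Residual distance = √((-20.8)² + 9.9²) = 23.0 m.

23 m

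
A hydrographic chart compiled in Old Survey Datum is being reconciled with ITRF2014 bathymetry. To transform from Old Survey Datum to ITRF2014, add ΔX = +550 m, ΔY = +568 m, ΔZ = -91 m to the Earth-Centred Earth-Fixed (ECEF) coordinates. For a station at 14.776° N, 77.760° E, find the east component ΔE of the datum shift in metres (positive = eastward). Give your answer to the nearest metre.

At φ = 14.776°, λ = 77.760°: sin φ = 0.255041, cos φ = 0.966930, sin λ = 0.977268, cos λ = 0.212007.
ΔE = −sin λ·ΔX + cos λ·ΔY = −(0.977268)·(550) + (0.212007)·(568) = -417.08 m.

ΔE = -417 m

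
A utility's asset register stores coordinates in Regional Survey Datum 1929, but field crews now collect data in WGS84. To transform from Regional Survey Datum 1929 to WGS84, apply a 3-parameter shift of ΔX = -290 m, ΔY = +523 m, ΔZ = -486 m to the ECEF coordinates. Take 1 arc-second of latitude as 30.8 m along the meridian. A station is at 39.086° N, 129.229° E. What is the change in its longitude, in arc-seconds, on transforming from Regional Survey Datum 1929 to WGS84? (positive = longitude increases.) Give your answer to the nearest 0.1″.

Δλ = -4.4″

sin φ = 0.630486, cos φ = 0.776200, sin λ = 0.774624, cos λ = -0.632421.
East component: ΔE = −sin λ·ΔX + cos λ·ΔY = −(0.774624)(-290) + (-0.632421)(523) = -106.12 m.
1° of latitude spans 3600 × 30.80 = 110880 m; at latitude φ, 1° of longitude spans that × cos φ = 86065.1 m, so Δλ = -106.12 / 86065.1 × 3600 = -4.439″.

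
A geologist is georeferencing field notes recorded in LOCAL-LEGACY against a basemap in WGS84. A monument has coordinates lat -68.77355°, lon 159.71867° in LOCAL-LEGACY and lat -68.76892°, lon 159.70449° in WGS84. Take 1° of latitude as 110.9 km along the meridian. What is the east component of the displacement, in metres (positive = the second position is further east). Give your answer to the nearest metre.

ΔE = -569 m

Δφ = -68.76892° − -68.77355° = +0.00463°; Δλ = 159.70449° − 159.71867° = -0.01418°.
ΔN = Δφ × 110900 = 513.5 m; ΔE = Δλ × 110900 × cos(-68.77355°) = -0.01418 × 110900 × 0.362055 = -569.4 m.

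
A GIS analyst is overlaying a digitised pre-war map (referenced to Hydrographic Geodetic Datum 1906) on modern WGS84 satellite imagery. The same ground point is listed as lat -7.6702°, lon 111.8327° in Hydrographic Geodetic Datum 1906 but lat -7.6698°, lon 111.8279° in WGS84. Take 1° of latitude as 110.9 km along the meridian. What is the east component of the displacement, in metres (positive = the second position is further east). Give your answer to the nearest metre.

Δφ = -7.6698° − -7.6702° = +0.0004°; Δλ = 111.8279° − 111.8327° = -0.0048°.
ΔN = Δφ × 110900 = 44.4 m; ΔE = Δλ × 110900 × cos(-7.6702°) = -0.0048 × 110900 × 0.991053 = -527.6 m.

ΔE = -528 m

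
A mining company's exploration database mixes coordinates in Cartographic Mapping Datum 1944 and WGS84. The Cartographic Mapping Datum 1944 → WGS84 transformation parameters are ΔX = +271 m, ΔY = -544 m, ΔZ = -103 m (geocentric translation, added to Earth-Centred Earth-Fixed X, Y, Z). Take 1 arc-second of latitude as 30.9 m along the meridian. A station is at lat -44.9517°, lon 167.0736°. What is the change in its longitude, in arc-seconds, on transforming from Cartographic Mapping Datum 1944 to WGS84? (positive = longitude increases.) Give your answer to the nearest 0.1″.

Δλ = 21.5″

sin φ = -0.706510, cos φ = 0.707703, sin λ = 0.223699, cos λ = -0.974658.
East component: ΔE = −sin λ·ΔX + cos λ·ΔY = −(0.223699)(271) + (-0.974658)(-544) = 469.59 m.
1° of latitude spans 3600 × 30.90 = 111240 m; at latitude φ, 1° of longitude spans that × cos φ = 78724.8 m, so Δλ = 469.59 / 78724.8 × 3600 = 21.474″.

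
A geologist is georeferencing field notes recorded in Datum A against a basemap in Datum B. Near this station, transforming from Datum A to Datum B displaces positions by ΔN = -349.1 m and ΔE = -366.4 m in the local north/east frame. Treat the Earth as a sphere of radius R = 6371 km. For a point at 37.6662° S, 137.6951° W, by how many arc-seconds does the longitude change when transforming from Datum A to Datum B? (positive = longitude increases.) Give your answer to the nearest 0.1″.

At latitude -37.6662°, cos φ = 0.791584.
One radian of longitude at latitude φ spans R cos φ, so Δλ = ΔE / (R cos φ) = -366.4 / (6371000 × 0.791584) = -7.2653e-05 rad = -14.986″.

Δλ = -15.0″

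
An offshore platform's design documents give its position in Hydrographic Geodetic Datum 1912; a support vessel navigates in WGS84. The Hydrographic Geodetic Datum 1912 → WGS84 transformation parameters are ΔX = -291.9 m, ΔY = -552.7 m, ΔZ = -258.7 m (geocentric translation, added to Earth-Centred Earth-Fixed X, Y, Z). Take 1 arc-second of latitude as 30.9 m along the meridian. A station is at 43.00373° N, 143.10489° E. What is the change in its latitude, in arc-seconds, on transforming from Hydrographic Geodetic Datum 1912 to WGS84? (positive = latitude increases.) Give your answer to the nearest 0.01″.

Δφ = -3.95″

sin φ = 0.682046, cos φ = 0.731309, sin λ = 0.600352, cos λ = -0.799736.
North component: ΔN = −sin φ cos λ·ΔX − sin φ sin λ·ΔY + cos φ·ΔZ = −(0.682046)(-0.799736)(-291.9) − (0.682046)(0.600352)(-552.7) + (0.731309)(-258.7) = -122.10 m.
1° of latitude spans 3600 × 30.90 = 111240 m, so Δφ = -122.10 / 111240 × 3600 = -3.951″.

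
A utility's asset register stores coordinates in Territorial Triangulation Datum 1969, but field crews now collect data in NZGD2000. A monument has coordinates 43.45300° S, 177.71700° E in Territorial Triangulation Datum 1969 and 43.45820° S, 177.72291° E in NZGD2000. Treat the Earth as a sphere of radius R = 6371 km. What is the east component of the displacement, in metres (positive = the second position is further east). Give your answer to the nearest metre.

ΔE = 477 m

Δφ = -43.45820° − -43.45300° = -0.00520°; Δλ = 177.72291° − 177.71700° = +0.00591°.
1° along a meridian = πR/180 = 111195 m.
ΔN = Δφ × 111195 = -578.2 m; ΔE = Δλ × 111195 × cos(-43.45300°) = +0.00591 × 111195 × 0.725939 = 477.1 m.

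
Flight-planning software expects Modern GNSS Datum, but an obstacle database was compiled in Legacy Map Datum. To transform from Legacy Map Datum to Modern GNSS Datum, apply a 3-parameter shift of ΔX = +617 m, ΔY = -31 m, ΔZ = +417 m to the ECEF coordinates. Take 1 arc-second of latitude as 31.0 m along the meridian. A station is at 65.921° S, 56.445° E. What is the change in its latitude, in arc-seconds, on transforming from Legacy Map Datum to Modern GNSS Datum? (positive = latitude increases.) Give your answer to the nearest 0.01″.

sin φ = -0.912984, cos φ = 0.407996, sin λ = 0.833356, cos λ = 0.552737.
North component: ΔN = −sin φ cos λ·ΔX − sin φ sin λ·ΔY + cos φ·ΔZ = −(-0.912984)(0.552737)(617) − (-0.912984)(0.833356)(-31) + (0.407996)(417) = 457.91 m.
1° of latitude spans 3600 × 31.00 = 111600 m, so Δφ = 457.91 / 111600 × 3600 = 14.771″.

Δφ = 14.77″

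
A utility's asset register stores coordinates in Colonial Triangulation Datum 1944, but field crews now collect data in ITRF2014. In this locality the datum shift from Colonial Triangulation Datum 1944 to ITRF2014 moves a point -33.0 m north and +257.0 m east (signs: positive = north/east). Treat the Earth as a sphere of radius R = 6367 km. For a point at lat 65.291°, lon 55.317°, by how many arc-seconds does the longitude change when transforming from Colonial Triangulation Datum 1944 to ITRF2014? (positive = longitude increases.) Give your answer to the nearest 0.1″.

At latitude 65.291°, cos φ = 0.418010.
One radian of longitude at latitude φ spans R cos φ, so Δλ = ΔE / (R cos φ) = 257.0 / (6367000 × 0.418010) = 9.6563e-05 rad = 19.918″.

Δλ = 19.9″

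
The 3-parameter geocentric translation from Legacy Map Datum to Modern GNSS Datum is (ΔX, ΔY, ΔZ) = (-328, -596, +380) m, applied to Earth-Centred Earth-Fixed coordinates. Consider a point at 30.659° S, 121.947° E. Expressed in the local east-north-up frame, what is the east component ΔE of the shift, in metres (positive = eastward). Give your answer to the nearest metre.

ΔE = 594 m

At φ = -30.659°, λ = 121.947°: sin φ = -0.509927, cos φ = 0.860217, sin λ = 0.848538, cos λ = -0.529135.
ΔE = −sin λ·ΔX + cos λ·ΔY = −(0.848538)·(-328) + (-0.529135)·(-596) = 593.68 m.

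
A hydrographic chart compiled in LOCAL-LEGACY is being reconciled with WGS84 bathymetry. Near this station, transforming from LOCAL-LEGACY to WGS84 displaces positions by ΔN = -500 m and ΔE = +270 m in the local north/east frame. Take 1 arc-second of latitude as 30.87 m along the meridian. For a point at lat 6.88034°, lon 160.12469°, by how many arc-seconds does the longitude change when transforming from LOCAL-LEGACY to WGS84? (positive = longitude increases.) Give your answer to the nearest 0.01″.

At latitude 6.88034°, cos φ = 0.992799.
1″ of longitude at this latitude = 30.87 × cos φ = 30.6477 m, so Δλ = 270.0 / 30.6477 = 8.810″.

Δλ = 8.81″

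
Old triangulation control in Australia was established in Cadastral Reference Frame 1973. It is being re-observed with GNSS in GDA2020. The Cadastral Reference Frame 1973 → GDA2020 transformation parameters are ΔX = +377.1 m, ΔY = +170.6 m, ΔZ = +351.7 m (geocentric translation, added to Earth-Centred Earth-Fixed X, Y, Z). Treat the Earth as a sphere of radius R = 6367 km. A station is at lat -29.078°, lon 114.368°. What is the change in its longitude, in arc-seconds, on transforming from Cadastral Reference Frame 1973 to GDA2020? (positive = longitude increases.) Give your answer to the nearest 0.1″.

sin φ = -0.486000, cos φ = 0.873959, sin λ = 0.910914, cos λ = -0.412596.
East component: ΔE = −sin λ·ΔX + cos λ·ΔY = −(0.910914)(377.1) + (-0.412596)(170.6) = -413.89 m.
1° of latitude spans πR/180 = 111125 m; at latitude φ, 1° of longitude spans that × cos φ = 97118.8 m, so Δλ = -413.89 / 97118.8 × 3600 = -15.342″.

Δλ = -15.3″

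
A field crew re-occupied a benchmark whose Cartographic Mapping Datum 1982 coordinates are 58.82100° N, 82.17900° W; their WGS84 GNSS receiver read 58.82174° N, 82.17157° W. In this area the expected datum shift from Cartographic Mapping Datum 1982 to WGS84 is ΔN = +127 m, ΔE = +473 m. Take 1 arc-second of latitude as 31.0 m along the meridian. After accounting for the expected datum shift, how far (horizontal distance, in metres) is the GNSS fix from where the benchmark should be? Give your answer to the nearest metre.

62 m

Observed coordinate differences: Δφ = +0.00074°, Δλ = +0.00743°.
Converting to metres (1° lat = 111600 m, cos φ = 0.517713): observed ΔN = 82.6 m, observed ΔE = 429.3 m.
Subtracting the expected shift leaves a residual of 82.6 − (127) = -44.4 m north and 429.3 − (473) = -43.7 m east.
Residual distance = √((-44.4)² + (-43.7)²) = 62.3 m.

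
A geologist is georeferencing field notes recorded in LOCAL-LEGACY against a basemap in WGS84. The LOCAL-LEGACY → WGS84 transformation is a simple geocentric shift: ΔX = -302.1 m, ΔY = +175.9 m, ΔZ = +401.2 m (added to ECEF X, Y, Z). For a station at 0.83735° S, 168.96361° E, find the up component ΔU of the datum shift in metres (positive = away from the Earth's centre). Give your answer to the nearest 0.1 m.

ΔU = 324.3 m

At φ = -0.83735°, λ = 168.96361°: sin φ = -0.014614, cos φ = 0.999893, sin λ = 0.191432, cos λ = -0.981506.
ΔU = cos φ cos λ·ΔX + cos φ sin λ·ΔY + sin φ·ΔZ = (0.999893)(-0.981506)(-302.1) + (0.999893)(0.191432)(175.9) + (-0.014614)(401.2) = 324.29 m.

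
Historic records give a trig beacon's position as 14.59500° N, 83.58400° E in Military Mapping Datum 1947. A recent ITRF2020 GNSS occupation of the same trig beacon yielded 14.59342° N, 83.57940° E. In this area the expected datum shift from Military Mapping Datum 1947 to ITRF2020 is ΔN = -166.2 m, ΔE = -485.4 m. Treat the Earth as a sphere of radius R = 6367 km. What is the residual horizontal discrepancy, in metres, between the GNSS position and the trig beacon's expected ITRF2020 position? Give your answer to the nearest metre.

13 m

Observed coordinate differences: Δφ = -0.00158°, Δλ = -0.00460°.
Converting to metres (1° lat = 111125 m, cos φ = 0.967731): observed ΔN = -175.6 m, observed ΔE = -494.7 m.
Subtracting the expected shift leaves a residual of -175.6 − (-166.2) = -9.4 m north and -494.7 − (-485.4) = -9.3 m east.
Residual distance = √((-9.4)² + (-9.3)²) = 13.2 m.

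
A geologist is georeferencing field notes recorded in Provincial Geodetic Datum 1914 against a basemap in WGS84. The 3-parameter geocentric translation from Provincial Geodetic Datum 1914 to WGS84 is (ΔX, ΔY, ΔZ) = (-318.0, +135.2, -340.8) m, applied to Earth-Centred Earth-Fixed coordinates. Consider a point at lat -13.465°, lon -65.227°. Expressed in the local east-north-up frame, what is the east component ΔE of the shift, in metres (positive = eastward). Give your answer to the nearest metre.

The local east axis at (φ, λ) is (−sin λ, cos λ, 0), so ΔE = −sin(-65.227°)·(-318.0) + cos(-65.227°)·135.2 = -232.08 m.

ΔE = -232 m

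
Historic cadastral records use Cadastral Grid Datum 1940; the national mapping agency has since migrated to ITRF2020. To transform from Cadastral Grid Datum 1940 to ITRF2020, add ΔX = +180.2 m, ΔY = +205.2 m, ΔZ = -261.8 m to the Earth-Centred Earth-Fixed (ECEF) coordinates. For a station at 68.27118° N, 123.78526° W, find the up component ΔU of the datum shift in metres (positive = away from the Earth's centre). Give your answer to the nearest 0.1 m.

At φ = 68.27118°, λ = -123.78526°: sin φ = 0.928946, cos φ = 0.370214, sin λ = -0.831128, cos λ = -0.556082.
ΔU = cos φ cos λ·ΔX + cos φ sin λ·ΔY + sin φ·ΔZ = (0.370214)(-0.556082)(180.2) + (0.370214)(-0.831128)(205.2) + (0.928946)(-261.8) = -343.43 m.

ΔU = -343.4 m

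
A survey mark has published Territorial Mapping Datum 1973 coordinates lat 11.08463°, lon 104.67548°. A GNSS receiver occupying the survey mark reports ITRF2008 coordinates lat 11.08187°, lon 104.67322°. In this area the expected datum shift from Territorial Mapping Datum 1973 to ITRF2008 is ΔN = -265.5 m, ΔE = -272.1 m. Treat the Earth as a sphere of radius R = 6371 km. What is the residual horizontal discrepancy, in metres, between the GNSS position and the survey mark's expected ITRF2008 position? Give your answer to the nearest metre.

49 m

Observed coordinate differences: Δφ = -0.00276°, Δλ = -0.00226°.
Converting to metres (1° lat = 111195 m, cos φ = 0.981344): observed ΔN = -306.9 m, observed ΔE = -246.6 m.
Subtracting the expected shift leaves a residual of -306.9 − (-265.5) = -41.4 m north and -246.6 − (-272.1) = 25.5 m east.
Residual distance = √((-41.4)² + 25.5²) = 48.6 m.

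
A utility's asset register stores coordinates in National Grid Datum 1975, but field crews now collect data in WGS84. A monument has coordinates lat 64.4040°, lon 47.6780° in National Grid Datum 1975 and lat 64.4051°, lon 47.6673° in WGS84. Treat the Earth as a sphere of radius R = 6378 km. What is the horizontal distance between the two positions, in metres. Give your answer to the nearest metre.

529 m

Δφ = 64.4051° − 64.4040° = +0.0011°; Δλ = 47.6673° − 47.6780° = -0.0107°.
1° along a meridian = πR/180 = 111317 m.
ΔN = Δφ × 111317 = 122.4 m; ΔE = Δλ × 111317 × cos(64.4040°) = -0.0107 × 111317 × 0.432023 = -514.6 m.
Distance = √(ΔE² + ΔN²) = √((-514.6)² + 122.4²) = 528.9 m.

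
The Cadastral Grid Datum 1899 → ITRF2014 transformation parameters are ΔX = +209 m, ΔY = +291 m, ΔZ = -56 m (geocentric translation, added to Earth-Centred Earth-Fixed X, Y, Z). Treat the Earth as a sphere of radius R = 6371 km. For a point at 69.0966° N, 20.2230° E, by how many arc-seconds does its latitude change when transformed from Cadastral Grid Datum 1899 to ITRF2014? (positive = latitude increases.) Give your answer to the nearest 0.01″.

sin φ = 0.934183, cos φ = 0.356793, sin λ = 0.345675, cos λ = 0.938354.
North component: ΔN = −sin φ cos λ·ΔX − sin φ sin λ·ΔY + cos φ·ΔZ = −(0.934183)(0.938354)(209) − (0.934183)(0.345675)(291) + (0.356793)(-56) = -297.16 m.
1° of latitude spans πR/180 = 111195 m, so Δφ = -297.16 / 111195 × 3600 = -9.621″.

Δφ = -9.62″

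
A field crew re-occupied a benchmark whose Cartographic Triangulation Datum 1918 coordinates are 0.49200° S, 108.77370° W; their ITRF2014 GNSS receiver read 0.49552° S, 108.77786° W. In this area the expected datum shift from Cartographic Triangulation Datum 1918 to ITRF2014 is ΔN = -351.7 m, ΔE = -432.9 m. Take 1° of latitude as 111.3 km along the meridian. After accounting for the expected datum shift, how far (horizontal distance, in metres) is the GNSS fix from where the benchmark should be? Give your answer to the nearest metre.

Observed coordinate differences: Δφ = -0.00352°, Δλ = -0.00416°.
Converting to metres (1° lat = 111300 m, cos φ = 0.999963): observed ΔN = -391.8 m, observed ΔE = -463.0 m.
Subtracting the expected shift leaves a residual of -391.8 − (-351.7) = -40.1 m north and -463.0 − (-432.9) = -30.1 m east.
Residual distance = √((-40.1)² + (-30.1)²) = 50.1 m.

50 m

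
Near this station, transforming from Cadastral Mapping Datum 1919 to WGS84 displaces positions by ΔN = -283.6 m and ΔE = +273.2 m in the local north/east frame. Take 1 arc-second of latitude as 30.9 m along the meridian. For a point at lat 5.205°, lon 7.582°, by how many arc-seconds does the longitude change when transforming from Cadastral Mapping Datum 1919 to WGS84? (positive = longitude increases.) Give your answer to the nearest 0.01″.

At latitude 5.205°, cos φ = 0.995876.
1″ of longitude at this latitude = 30.90 × cos φ = 30.7726 m, so Δλ = 273.2 / 30.7726 = 8.878″.

Δλ = 8.88″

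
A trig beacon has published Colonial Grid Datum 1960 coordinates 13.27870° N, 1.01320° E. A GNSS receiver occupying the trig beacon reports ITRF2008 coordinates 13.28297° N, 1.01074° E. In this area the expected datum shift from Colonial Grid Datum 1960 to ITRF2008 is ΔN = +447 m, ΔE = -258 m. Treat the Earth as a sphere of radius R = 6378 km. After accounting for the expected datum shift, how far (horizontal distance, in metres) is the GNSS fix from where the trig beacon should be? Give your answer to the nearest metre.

30 m

Observed coordinate differences: Δφ = +0.00427°, Δλ = -0.00246°.
Converting to metres (1° lat = 111317 m, cos φ = 0.973264): observed ΔN = 475.3 m, observed ΔE = -266.5 m.
Subtracting the expected shift leaves a residual of 475.3 − (447) = 28.3 m north and -266.5 − (-258) = -8.5 m east.
Residual distance = √(28.3² + (-8.5)²) = 29.6 m.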